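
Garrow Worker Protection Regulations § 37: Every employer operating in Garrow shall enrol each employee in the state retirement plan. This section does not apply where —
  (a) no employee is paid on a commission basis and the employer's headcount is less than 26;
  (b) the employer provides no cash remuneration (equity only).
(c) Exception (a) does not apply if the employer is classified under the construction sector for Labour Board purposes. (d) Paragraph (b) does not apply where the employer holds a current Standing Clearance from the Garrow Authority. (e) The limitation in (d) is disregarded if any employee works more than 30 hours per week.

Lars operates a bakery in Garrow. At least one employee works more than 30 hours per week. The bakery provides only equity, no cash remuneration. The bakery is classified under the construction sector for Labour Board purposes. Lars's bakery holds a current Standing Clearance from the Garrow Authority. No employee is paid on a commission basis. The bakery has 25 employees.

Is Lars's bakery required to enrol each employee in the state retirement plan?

Exception (a): no employee is paid on commission; the employer's headcount is 25, less than the 26 limit — every condition holds. But: (c) is engaged — the bakery is classified under the construction sector. (a) is therefore removed.
Exception (b): remuneration is equity-only — every condition holds. Applying paragraphs (d)–(e): (d) is triggered (a current Standing Clearance is held), but is itself disapplied by (e): (e) operates against (d): at least one employee exceeds 30 hours/week. Exception (b) stands.

No — exception (b) applies; Lars's bakery is not required to enrol each employee in the state retirement plan.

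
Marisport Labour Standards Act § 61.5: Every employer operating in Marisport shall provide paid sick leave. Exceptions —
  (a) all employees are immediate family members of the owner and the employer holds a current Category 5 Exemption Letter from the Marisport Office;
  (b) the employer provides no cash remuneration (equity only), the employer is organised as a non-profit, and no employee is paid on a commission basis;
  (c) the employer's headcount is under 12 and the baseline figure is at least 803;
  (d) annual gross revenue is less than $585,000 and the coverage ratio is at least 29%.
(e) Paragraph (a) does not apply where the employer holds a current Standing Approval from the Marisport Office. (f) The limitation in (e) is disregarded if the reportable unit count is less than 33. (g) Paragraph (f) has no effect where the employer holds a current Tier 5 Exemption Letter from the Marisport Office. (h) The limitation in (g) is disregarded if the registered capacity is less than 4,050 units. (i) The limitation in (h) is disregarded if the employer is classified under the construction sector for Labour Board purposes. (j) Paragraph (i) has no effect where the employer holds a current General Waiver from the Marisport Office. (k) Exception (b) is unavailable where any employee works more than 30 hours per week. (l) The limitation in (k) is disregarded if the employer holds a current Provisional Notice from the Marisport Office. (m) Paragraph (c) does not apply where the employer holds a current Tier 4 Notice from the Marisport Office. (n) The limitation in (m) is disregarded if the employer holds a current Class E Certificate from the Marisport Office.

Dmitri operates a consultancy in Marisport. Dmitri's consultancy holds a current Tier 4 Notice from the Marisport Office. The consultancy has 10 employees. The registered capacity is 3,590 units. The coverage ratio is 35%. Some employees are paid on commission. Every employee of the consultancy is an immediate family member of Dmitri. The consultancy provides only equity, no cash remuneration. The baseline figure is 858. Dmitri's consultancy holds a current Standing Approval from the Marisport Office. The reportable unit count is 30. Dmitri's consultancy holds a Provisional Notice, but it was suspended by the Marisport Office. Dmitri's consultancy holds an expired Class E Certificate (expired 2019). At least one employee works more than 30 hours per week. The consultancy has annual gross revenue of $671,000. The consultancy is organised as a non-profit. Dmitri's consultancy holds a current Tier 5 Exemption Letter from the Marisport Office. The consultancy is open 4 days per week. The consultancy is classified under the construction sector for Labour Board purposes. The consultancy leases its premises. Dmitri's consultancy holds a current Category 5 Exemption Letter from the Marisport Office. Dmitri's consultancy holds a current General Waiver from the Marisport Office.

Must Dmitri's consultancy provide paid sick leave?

No — exception (a) applies; Dmitri's consultancy is not required to provide paid sick leave.

Exception (a): every employee is an immediate family member; a current Category 5 Exemption Letter is held — every condition holds. Under paragraphs (e)–(j): (e) is engaged (a current Standing Approval is held), but is displaced by (f): (f) operates against (e): the reportable unit count is 30, less than the 33 limit. (g) would limit (f) — a current Tier 5 Exemption Letter is held — but (h) sets (g) aside: (h) operates against (g): the registered capacity is 3,590 units, less than the 4,050 units limit. (i) would limit (h) — the consultancy is classified under the construction sector — but (j) sets (i) aside: (j) operates against (i): a current General Waiver is held. So (a) applies.
Exception (b) does not apply: some employees are paid on commission.
All of (c)'s requirements are met (the employer's headcount is 10, under the 12 limit; the baseline figure is 858, meeting the 803 threshold). However, paragraphs (m)–(n) must be considered: (m) operates against (c): a current Tier 4 Notice is held. (n) is not engaged (no current Class E Certificate is held), so (m) stands. Exception (c) does not apply.
Exception (d) does not apply: annual gross revenue is $671,000, not less than $585,000.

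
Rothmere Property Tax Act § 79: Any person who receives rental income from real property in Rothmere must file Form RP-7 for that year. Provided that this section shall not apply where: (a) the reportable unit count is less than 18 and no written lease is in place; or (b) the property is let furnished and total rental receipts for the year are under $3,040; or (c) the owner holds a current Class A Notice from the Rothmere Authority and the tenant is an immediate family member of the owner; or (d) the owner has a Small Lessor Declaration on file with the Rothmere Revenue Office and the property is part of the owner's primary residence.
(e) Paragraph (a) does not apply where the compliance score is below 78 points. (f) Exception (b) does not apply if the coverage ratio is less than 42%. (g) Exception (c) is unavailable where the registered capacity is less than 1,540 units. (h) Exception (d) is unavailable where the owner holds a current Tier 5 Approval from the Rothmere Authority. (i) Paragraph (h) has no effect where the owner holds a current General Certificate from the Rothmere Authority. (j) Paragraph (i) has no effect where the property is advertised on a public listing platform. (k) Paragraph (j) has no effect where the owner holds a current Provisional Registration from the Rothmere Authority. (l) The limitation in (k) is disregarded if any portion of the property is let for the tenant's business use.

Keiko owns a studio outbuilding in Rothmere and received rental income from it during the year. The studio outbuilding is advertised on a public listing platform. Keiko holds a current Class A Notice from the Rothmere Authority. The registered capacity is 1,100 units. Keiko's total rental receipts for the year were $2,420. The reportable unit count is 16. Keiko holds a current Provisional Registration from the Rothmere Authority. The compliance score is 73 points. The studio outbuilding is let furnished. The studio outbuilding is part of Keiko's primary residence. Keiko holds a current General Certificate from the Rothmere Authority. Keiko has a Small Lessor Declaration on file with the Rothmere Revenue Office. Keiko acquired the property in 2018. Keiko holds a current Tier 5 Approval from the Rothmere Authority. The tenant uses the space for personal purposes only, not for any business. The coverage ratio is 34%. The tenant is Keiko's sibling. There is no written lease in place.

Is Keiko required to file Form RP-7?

Exception (a): the reportable unit count is 16, less than the 18 limit; there is no written lease — every condition holds. But: (e) operates — the compliance score is 73 points, below the 78 points limit. Exception (a) does not apply.
Exception (b): the property is let furnished; total rental receipts for the year are $2,420, under the $3,040 limit — every condition holds. But applying paragraph (f): (f) operates against (b): the coverage ratio is 34%, less than the 42% limit. Exception (b) does not apply.
All of (c)'s requirements are met (a current Class A Notice is held; the tenant is an immediate family member). However, paragraph (g) must be considered: (g) applies — the registered capacity is 1,100 units, less than the 1,540 units limit. (c) is therefore removed.
All of (d)'s requirements are met (a Small Lessor Declaration is on file; the studio outbuilding is part of the primary residence). Under paragraphs (h)–(l): (h) would limit (d) — a current Tier 5 Approval is held — but (i) sets (h) aside: (i) applies — a current General Certificate is held. (j) is triggered (the property is publicly advertised), but is overridden by (k): (k) operates — a current Provisional Registration is held. (l), which would lift (k), is not engaged — the space is used for personal purposes only. (d) remains available.

No — exception (d) applies; Keiko is not required to file Form RP-7.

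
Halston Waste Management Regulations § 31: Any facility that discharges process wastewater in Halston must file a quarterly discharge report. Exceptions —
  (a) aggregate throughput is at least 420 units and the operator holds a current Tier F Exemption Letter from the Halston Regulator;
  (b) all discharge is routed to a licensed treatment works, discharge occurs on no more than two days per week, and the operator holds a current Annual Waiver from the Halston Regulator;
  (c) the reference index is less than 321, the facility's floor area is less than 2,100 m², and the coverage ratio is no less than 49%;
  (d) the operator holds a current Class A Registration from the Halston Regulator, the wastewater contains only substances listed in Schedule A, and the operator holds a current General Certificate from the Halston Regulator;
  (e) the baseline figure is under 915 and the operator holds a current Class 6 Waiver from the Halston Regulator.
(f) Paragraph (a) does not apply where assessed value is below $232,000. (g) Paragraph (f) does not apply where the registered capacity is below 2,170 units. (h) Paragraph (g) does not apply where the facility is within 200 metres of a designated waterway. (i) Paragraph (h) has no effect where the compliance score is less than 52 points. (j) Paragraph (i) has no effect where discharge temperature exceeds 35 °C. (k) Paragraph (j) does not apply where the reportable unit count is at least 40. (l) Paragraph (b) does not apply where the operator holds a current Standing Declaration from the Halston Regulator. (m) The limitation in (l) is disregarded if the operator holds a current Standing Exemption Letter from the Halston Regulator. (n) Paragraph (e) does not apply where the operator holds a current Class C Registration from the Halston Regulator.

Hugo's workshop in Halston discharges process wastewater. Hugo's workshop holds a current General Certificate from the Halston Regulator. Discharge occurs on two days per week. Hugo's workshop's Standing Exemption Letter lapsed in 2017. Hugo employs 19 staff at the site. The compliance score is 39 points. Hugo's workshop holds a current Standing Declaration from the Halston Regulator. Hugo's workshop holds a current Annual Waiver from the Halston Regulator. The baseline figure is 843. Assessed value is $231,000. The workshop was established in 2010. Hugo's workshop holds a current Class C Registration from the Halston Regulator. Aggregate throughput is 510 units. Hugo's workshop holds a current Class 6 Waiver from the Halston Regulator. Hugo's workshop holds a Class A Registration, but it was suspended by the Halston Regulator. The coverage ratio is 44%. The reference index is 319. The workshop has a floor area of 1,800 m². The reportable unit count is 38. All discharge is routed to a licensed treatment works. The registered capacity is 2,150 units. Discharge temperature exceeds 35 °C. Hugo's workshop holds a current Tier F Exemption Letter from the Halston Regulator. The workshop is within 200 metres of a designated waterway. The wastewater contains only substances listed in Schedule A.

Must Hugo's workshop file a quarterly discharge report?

All of (a)'s requirements are met (aggregate throughput is 510 units, meeting the 420 units threshold; a current Tier F Exemption Letter is held). But: (f) operates — assessed value is $231,000, below the $232,000 limit. (g) would limit (f) — the registered capacity is 2,150 units, below the 2,170 units limit — but (h) sets (g) aside: (h) applies — the workshop is within 200 m of a designated waterway. (i) operates (the compliance score is 39 points, less than the 52 points limit), but is overridden by (j): (j) operates against (i): discharge temperature exceeds 35 °C. (k), which would lift (j), is not triggered — the reportable unit count is 38, short of 40. (a) is therefore removed.
Exception (b): discharge is routed to a licensed treatment works; discharge occurs on no more than two days per week; a current Annual Waiver is held — every condition holds. But applying paragraphs (l)–(m): (l) applies — a current Standing Declaration is held. (m), which would lift (l), is inapplicable — there is no Standing Exemption Letter in force. (b) is therefore removed.
Exception (c) requires that the coverage ratio is no less than 49%; but the coverage ratio is 44%, short of 49%, so (c) is unavailable.
Exception (d) fails — the Class A Registration is not current.
Exception (e): the baseline figure is 843, under the 915 limit; a current Class 6 Waiver is held — every condition holds. However, paragraph (n) must be considered: (n) is triggered — a current Class C Registration is held. Exception (e) does not apply.
No exception displaces § 31.

Yes — Hugo's workshop must file a quarterly discharge report.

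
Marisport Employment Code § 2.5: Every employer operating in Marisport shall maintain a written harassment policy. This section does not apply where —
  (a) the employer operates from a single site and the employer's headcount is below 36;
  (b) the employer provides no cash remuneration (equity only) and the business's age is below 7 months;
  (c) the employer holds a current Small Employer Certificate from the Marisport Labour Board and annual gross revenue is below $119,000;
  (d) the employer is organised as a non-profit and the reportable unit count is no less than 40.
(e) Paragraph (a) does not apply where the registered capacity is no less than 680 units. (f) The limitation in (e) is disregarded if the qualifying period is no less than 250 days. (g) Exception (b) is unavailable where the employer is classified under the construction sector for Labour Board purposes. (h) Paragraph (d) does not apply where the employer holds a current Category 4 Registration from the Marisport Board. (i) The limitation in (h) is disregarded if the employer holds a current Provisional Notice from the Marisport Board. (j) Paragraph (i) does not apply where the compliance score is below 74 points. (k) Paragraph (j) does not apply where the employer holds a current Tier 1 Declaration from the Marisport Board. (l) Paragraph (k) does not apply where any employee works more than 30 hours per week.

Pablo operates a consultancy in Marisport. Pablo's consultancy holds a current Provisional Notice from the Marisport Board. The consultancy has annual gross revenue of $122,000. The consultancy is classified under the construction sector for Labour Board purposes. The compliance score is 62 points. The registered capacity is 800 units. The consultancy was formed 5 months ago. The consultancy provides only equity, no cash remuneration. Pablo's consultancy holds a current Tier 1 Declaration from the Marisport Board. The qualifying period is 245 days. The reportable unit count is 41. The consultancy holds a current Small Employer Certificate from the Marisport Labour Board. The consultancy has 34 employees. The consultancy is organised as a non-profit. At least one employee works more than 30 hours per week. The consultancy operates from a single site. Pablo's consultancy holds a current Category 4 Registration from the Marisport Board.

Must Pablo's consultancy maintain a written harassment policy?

Exception (a) is satisfied on its face — the employer operates from a single site; the employer's headcount is 34, below the 36 limit. Turning to paragraphs (e)–(f): (e) is engaged — the registered capacity is 800 units, meeting the 680 units threshold. (f), which would lift (e), is inapplicable — the qualifying period is 245 days, short of 250 days. So (a) is unavailable.
All of (b)'s requirements are met (remuneration is equity-only; the business's age is 5 months, below the 7 months limit). However, paragraph (g) must be considered: (g) operates — the consultancy is classified under the construction sector. Exception (b) does not apply.
Exception (c) fails — annual gross revenue is $122,000, not below $119,000.
Exception (d): the employer is a non-profit; the reportable unit count is 41, meeting the 40 threshold — every condition holds. But applying paragraphs (h)–(l): (h) is triggered — a current Category 4 Registration is held. (i) would limit (h) — a current Provisional Notice is held — but (j) sets (i) aside: (j) operates against (i): the compliance score is 62 points, below the 74 points limit. (k) would limit (j) — a current Tier 1 Declaration is held — but (l) sets (k) aside: (l) applies — at least one employee exceeds 30 hours/week. (d) is therefore removed.
None of the exceptions is available; § 2.5 applies in full.

Yes — Pablo's consultancy must maintain a written harassment policy.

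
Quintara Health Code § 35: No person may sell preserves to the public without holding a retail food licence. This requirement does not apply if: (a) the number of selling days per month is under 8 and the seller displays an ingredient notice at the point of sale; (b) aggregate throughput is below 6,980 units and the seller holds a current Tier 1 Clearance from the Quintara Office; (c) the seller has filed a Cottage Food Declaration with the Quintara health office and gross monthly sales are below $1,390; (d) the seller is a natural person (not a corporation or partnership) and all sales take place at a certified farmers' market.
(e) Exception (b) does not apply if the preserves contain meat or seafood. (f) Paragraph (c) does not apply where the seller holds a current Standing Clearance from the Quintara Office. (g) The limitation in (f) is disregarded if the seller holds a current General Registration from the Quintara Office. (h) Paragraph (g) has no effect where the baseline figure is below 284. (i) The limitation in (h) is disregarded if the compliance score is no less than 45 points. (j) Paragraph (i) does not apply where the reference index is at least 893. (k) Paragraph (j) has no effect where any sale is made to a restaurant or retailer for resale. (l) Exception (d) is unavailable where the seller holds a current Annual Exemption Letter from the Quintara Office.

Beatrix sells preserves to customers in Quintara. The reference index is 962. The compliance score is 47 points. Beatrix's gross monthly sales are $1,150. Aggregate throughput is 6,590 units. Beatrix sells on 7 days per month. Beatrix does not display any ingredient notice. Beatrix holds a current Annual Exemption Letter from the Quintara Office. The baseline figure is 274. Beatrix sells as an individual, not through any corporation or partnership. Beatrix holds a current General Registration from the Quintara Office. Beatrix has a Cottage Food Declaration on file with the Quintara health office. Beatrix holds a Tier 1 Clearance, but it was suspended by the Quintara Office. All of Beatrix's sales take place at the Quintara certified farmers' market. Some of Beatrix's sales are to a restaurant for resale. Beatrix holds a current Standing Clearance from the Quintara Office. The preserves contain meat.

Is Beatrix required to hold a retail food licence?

Exception (a) fails — no ingredient notice is displayed.
Exception (b) requires that the seller holds a current Tier 1 Clearance from the Quintara Office; but there is no Tier 1 Clearance in force, so (b) is unavailable.
Exception (c)'s conditions are all satisfied: a Cottage Food Declaration is on file; gross monthly sales are $1,150, below the $1,390 limit. Considering the limiting provisions: (f) would limit (c) — a current Standing Clearance is held — but (g) sets (f) aside: (g) is triggered — a current General Registration is held. (h) is engaged (the baseline figure is 274, below the 284 limit), but is displaced by (i): (i) operates against (h): the compliance score is 47 points, meeting the 45 points threshold. (j) applies (the reference index is 962, meeting the 893 threshold), but is overridden by (k): (k) operates against (j): some sales are to a restaurant for resale. (c) remains available.
Exception (d): the seller is a natural person; all sales are at a certified farmers' market — every condition holds. But applying paragraph (l): (l) operates against (d): a current Annual Exemption Letter is held. (d) is therefore removed.

No — exception (c) applies; Beatrix is not required to hold a retail food licence.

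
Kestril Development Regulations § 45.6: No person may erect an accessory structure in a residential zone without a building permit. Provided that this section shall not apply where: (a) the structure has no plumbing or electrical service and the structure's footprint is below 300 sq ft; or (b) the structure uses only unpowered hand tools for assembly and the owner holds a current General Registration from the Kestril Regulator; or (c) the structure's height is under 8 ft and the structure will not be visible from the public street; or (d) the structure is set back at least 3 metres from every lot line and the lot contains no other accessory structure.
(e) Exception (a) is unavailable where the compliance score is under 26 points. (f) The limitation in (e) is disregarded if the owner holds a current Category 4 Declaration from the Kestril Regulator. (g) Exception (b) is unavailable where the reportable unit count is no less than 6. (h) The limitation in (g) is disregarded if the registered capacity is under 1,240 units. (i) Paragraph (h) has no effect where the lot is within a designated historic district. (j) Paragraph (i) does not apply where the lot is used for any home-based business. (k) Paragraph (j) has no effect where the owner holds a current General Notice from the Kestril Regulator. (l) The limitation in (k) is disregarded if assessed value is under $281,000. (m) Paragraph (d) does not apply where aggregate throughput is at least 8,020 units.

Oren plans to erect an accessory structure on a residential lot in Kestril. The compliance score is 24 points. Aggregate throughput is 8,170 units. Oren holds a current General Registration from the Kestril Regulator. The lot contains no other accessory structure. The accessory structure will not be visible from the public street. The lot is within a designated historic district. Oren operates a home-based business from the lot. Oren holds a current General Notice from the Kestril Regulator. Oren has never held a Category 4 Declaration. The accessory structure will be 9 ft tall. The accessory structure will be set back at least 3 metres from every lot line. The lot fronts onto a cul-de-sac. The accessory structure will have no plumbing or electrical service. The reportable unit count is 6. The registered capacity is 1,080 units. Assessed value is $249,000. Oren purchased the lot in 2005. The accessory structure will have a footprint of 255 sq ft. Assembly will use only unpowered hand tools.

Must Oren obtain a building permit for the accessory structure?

No — exception (b) applies; Oren does not need a building permit.

Exception (a)'s conditions are all satisfied: there is no plumbing or electrical service; the structure's footprint is 255 sq ft, below the 300 sq ft limit. Turning to paragraphs (e)–(f): (e) applies — the compliance score is 24 points, under the 26 points limit. (f), which would lift (e), is not triggered — there is no Category 4 Declaration in force. Exception (a) does not apply.
Exception (b)'s conditions are all satisfied: assembly uses only hand tools; a current General Registration is held. Applying paragraphs (g)–(l): (g) applies (the reportable unit count is 6, meeting the 6 threshold), but is overridden by (h): (h) operates against (g): the registered capacity is 1,080 units, under the 1,240 units limit. (i) operates (the lot is in a historic district), but is itself disapplied by (j): (j) operates against (i): a home-based business operates on the lot. (k) would limit (j) — a current General Notice is held — but (l) sets (k) aside: (l) is triggered — assessed value is $249,000, under the $281,000 limit. So (b) applies.
Exception (c) fails — the structure's height is 9 ft, not under 8 ft.
Exception (d): the setback is at least 3 m on every side; the lot has no other accessory structure — every condition holds. Turning to paragraph (m): (m) operates against (d): aggregate throughput is 8,170 units, meeting the 8,020 units threshold. Exception (d) does not apply.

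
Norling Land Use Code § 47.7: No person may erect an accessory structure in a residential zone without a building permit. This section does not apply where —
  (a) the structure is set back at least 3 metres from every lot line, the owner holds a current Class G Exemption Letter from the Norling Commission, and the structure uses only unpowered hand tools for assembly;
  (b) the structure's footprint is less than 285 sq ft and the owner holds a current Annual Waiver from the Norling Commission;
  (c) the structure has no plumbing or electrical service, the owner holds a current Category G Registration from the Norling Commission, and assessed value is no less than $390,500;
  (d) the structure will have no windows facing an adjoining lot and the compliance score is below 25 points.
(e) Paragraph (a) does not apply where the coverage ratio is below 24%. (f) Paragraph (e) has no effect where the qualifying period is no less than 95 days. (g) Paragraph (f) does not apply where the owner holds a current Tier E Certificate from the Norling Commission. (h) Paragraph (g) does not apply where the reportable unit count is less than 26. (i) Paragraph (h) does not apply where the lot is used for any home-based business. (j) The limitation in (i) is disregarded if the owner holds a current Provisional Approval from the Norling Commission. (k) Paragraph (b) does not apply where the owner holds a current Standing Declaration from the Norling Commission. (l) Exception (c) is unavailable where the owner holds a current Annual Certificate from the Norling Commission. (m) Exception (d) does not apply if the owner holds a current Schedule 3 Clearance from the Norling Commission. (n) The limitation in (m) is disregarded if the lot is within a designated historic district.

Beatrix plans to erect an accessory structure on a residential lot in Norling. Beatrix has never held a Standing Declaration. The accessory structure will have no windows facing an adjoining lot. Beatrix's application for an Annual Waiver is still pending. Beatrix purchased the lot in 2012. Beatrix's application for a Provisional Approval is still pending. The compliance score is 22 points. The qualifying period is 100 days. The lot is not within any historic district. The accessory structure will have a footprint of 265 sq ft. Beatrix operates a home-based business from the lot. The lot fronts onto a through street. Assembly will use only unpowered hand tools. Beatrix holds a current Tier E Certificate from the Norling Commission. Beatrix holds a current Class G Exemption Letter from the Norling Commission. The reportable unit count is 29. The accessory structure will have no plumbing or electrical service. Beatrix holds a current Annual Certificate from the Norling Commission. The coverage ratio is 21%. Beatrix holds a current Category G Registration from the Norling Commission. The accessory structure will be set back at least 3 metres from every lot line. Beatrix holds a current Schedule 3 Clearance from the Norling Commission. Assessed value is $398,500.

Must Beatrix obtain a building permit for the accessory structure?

Yes — Beatrix must obtain a building permit.

All of (a)'s requirements are met (the setback is at least 3 m on every side; a current Class G Exemption Letter is held; assembly uses only hand tools). But applying paragraphs (e)–(j): (e) is triggered — the coverage ratio is 21%, below the 24% limit. (f) is engaged (the qualifying period is 100 days, meeting the 95 days threshold), but is set aside by (g): (g) operates against (f): a current Tier E Certificate is held. (h), which would lift (g), is not engaged — the reportable unit count is 29, not less than 26. Exception (a) does not apply.
Exception (b) does not apply: the Annual Waiver is not current.
Exception (c)'s conditions are all satisfied: there is no plumbing or electrical service; a current Category G Registration is held; assessed value is $398,500, meeting the $390,500 threshold. But applying paragraph (l): (l) operates — a current Annual Certificate is held. So (c) is unavailable.
Exception (d): no windows face an adjoining lot; the compliance score is 22 points, below the 25 points limit — every condition holds. But: (m) is triggered — a current Schedule 3 Clearance is held. (n), which would lift (m), does not operate here — the lot is not in a historic district. (d) is therefore removed.
No exception displaces § 47.7.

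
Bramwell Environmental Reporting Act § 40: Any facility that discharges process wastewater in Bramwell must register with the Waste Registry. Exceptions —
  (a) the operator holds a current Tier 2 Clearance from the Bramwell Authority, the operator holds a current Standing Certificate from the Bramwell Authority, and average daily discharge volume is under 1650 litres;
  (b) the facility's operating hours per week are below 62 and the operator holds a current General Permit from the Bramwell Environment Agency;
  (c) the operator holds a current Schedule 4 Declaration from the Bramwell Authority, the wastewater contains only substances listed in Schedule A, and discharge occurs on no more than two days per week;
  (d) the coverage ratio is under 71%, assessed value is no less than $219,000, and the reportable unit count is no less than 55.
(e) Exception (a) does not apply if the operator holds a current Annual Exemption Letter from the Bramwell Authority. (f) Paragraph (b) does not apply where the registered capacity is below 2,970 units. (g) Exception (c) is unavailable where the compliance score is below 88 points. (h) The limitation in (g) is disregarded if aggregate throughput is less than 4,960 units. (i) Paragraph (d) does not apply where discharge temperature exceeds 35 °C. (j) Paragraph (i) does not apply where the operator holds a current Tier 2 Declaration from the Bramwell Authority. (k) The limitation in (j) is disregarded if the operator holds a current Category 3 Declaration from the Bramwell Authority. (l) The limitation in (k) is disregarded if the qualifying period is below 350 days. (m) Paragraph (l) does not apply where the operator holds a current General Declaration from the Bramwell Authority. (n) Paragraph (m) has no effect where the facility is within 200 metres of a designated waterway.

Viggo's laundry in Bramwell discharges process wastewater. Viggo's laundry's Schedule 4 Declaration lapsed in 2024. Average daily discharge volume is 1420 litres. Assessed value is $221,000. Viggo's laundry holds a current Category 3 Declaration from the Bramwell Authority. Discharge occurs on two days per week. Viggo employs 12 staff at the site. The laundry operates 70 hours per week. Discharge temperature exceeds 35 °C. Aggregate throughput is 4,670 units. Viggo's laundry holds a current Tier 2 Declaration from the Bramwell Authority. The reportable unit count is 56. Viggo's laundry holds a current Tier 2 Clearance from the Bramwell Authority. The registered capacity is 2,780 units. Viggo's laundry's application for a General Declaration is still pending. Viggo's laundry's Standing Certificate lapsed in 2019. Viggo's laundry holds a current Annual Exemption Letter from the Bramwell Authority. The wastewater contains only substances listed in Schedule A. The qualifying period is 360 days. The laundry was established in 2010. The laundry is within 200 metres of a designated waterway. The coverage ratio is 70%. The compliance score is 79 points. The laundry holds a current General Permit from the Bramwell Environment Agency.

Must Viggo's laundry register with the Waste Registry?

Exception (a) requires that the operator holds a current Standing Certificate from the Bramwell Authority; but no current Standing Certificate is held, so (a) is unavailable.
Exception (b) fails — the facility's operating hours per week are 70, not below 62.
Exception (c) does not apply: there is no Schedule 4 Declaration in force.
Exception (d): the coverage ratio is 70%, under the 71% limit; assessed value is $221,000, meeting the $219,000 threshold; the reportable unit count is 56, meeting the 55 threshold — every condition holds. But applying paragraphs (i)–(n): (i) operates against (d): discharge temperature exceeds 35 °C. (j) would limit (i) — a current Tier 2 Declaration is held — but (k) sets (j) aside: (k) is engaged — a current Category 3 Declaration is held. (l) is not triggered (the qualifying period is 360 days, not below 350 days), so (k) stands. So (d) is unavailable.
No exception displaces § 40.

Yes — Viggo's laundry must register with the Waste Registry.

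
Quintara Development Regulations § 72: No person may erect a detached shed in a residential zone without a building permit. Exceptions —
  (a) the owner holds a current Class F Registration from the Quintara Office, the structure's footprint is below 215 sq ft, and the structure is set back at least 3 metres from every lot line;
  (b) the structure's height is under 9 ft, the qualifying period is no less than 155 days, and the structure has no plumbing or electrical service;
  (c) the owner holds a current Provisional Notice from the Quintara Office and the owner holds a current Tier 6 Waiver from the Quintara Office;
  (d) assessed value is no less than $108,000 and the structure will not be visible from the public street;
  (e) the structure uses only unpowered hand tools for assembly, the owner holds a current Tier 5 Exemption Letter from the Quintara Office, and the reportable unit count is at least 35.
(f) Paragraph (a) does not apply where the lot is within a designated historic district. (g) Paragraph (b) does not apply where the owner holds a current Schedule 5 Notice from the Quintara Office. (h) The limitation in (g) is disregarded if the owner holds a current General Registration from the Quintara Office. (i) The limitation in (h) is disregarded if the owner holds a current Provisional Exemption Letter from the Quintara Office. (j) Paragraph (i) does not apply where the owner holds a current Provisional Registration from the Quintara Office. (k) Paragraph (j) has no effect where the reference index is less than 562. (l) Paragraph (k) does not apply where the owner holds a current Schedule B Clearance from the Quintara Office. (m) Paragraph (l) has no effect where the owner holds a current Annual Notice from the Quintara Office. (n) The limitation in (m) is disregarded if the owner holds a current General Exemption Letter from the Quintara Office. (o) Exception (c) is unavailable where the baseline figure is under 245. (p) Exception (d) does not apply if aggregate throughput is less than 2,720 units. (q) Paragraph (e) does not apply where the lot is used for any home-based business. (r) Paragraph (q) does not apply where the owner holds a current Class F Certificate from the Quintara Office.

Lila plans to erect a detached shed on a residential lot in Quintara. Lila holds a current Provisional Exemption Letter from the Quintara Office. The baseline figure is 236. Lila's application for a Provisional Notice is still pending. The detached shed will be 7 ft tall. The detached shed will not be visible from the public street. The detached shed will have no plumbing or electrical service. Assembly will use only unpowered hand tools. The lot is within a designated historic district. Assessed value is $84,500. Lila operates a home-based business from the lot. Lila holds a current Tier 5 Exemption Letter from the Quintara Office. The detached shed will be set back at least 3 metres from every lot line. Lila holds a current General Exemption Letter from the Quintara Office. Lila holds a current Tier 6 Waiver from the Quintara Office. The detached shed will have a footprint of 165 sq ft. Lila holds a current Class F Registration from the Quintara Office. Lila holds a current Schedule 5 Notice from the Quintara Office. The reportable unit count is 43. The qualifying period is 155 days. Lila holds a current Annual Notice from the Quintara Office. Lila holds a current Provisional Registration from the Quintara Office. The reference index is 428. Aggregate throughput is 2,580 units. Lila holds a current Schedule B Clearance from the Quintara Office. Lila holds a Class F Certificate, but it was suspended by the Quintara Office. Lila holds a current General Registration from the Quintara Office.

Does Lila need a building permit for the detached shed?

No — exception (b) applies; Lila does not need a building permit.

Exception (a): a current Class F Registration is held; the structure's footprint is 165 sq ft, below the 215 sq ft limit; the setback is at least 3 m on every side — every condition holds. Turning to paragraph (f): (f) operates against (a): the lot is in a historic district. Exception (a) does not apply.
Exception (b): the structure's height is 7 ft, under the 9 ft limit; the qualifying period is 155 days, meeting the 155 days threshold; there is no plumbing or electrical service — every condition holds. As to paragraphs (g)–(n): (g) would limit (b) — a current Schedule 5 Notice is held — but (h) sets (g) aside: (h) applies — a current General Registration is held. (i) is engaged (a current Provisional Exemption Letter is held), but is set aside by (j): (j) operates against (i): a current Provisional Registration is held. (k) would limit (j) — the reference index is 428, less than the 562 limit — but (l) sets (k) aside: (l) operates against (k): a current Schedule B Clearance is held. (m) would limit (l) — a current Annual Notice is held — but (n) sets (m) aside: (n) operates against (m): a current General Exemption Letter is held. Exception (b) stands.
Exception (c) fails — no current Provisional Notice is held.
Exception (d) fails — assessed value is $84,500, short of $108,000.
All of (e)'s requirements are met (assembly uses only hand tools; a current Tier 5 Exemption Letter is held; the reportable unit count is 43, meeting the 35 threshold). However, paragraphs (q)–(r) must be considered: (q) applies — a home-based business operates on the lot. (r), which would lift (q), is not engaged — no current Class F Certificate is held. So (e) is unavailable.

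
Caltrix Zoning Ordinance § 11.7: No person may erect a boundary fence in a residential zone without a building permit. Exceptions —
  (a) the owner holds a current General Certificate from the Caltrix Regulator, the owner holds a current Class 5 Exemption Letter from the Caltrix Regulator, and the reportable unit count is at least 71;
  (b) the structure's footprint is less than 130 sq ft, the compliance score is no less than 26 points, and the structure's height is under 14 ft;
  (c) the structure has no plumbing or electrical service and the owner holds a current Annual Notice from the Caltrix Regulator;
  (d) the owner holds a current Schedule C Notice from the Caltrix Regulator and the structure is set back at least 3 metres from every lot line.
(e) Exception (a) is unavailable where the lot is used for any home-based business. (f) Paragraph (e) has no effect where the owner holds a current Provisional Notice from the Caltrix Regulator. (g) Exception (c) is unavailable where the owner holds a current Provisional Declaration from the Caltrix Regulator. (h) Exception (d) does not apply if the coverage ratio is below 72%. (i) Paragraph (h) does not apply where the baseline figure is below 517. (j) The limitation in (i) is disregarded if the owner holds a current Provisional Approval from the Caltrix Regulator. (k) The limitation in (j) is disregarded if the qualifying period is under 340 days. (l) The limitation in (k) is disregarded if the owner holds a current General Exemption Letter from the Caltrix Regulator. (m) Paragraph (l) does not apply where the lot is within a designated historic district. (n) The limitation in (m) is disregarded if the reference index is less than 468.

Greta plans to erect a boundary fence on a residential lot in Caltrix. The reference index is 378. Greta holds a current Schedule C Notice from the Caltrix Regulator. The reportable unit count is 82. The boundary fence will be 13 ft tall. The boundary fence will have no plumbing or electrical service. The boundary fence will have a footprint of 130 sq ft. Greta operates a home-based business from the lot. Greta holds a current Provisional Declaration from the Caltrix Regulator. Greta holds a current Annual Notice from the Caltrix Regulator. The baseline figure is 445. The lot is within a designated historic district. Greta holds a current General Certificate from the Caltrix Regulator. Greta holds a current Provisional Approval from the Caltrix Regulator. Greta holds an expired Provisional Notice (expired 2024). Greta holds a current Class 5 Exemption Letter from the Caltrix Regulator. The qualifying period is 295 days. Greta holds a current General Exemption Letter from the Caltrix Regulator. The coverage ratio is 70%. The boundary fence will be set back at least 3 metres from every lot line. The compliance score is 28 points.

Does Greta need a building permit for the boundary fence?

Yes — Greta must obtain a building permit.

All of (a)'s requirements are met (a current General Certificate is held; a current Class 5 Exemption Letter is held; the reportable unit count is 82, meeting the 71 threshold). However, paragraphs (e)–(f) must be considered: (e) operates against (a): a home-based business operates on the lot. (f) is not triggered (the Provisional Notice is not current), so (e) stands. (a) is therefore removed.
Exception (b) fails — the structure's footprint is 130 sq ft, not less than 130 sq ft.
Exception (c): there is no plumbing or electrical service; a current Annual Notice is held — every condition holds. However, paragraph (g) must be considered: (g) operates against (c): a current Provisional Declaration is held. So (c) is unavailable.
Exception (d)'s conditions are all satisfied: a current Schedule C Notice is held; the setback is at least 3 m on every side. However, paragraphs (h)–(n) must be considered: (h) operates against (d): the coverage ratio is 70%, below the 72% limit. (i) would limit (h) — the baseline figure is 445, below the 517 limit — but (j) sets (i) aside: (j) applies — a current Provisional Approval is held. (k) operates (the qualifying period is 295 days, under the 340 days limit), but is set aside by (l): (l) operates against (k): a current General Exemption Letter is held. (m) operates (the lot is in a historic district), but yields to (n): (n) is triggered — the reference index is 378, less than the 468 limit. (d) is therefore removed.
None of the exceptions is available; § 11.7 applies in full.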